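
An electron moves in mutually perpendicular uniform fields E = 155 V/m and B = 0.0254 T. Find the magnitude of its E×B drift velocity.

v_d ≈ 6100 m/s

The steady drift has the magnetic force balancing the electric force, so v_d = E/B.
v_d = 155/0.0254 = 6100 m/s.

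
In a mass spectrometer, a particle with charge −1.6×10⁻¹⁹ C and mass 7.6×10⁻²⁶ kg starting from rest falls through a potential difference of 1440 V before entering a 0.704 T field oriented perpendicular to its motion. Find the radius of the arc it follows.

r ≈ 0.0525 m

Acceleration: |q|V = ½mv² ⇒ v = √(2|q|V/m) = √(2·1.6×10⁻¹⁹·1440/7.6×10⁻²⁶) ≈ 7.787×10⁴ m/s.
In the field: r = mv/(|q|B) = (7.6×10⁻²⁶)(7.787×10⁴)/((1.6×10⁻¹⁹)(0.704)) ≈ 0.0525 m.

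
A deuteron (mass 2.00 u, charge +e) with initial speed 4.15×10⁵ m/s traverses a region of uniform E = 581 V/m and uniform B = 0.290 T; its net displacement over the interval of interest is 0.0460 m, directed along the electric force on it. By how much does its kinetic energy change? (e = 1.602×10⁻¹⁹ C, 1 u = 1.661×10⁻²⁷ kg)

The magnetic force is always ⟂ v and does no work; only the electric force changes KE.
ΔKE = F_E · d = |q|E d = (1.602×10⁻¹⁹)(581)(0.0460) ≈ 4.28×10⁻¹⁸ J.

ΔKE ≈ 4.28×10⁻¹⁸ J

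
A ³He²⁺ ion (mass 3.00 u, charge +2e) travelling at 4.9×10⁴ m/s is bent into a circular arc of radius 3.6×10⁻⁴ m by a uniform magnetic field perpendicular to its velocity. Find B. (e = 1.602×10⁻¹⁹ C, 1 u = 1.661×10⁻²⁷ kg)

B ≈ 2.1 T

From |q|vB = mv²/r, B = mv/(|q|r).
B = (4.983×10⁻²⁷)(4.9×10⁴)/((3.204×10⁻¹⁹)(3.6×10⁻⁴)) ≈ 2.1 T.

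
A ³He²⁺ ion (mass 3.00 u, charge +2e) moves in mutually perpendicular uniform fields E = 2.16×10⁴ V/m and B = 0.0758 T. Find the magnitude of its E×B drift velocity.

In crossed fields the guiding centre drifts at v_d = |E×B|/B² = E/B, independent of charge and mass.
v_d = 2.16×10⁴/0.0758 = 2.85×10⁵ m/s.

v_d ≈ 2.85×10⁵ m/s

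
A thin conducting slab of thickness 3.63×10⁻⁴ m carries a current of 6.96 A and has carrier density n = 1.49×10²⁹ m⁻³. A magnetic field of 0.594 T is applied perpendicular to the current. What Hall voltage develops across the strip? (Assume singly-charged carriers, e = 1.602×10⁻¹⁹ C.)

V_H = IB/(n e t).
V_H = (6.96)(0.594)/((1.49×10²⁹)(1.602×10⁻¹⁹)(3.63×10⁻⁴)) ≈ 4.77×10⁻⁷ V.

V_H ≈ 4.77×10⁻⁷ V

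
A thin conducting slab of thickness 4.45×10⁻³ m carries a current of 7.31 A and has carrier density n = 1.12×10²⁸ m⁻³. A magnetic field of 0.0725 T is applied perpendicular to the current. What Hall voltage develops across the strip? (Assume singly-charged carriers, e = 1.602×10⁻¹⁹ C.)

V_H = IB/(n e t).
V_H = (7.31)(0.0725)/((1.12×10²⁸)(1.602×10⁻¹⁹)(4.45×10⁻³)) ≈ 6.64×10⁻⁸ V.

V_H ≈ 6.64×10⁻⁸ V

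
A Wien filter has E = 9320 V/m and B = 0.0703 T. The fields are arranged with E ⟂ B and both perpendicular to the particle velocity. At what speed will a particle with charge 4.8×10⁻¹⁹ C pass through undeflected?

v = 1.33×10⁵ m/s

Straight-line motion ⇒ electric and magnetic forces cancel, so E = vB.
v = E/B = 9320/0.0703 = 1.33×10⁵ m/s.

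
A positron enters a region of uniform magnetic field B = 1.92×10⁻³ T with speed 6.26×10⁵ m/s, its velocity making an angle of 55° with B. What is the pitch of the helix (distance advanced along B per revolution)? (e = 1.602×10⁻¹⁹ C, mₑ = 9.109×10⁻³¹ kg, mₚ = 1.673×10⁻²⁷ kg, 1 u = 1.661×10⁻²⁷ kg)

v∥ = v cosθ = 6.26×10⁵·cos55° ≈ 3.591×10⁵ m/s.
T = 2πm/(|q|B) = 2π(9.109×10⁻³¹)/((1.602×10⁻¹⁹)(1.92×10⁻³)) ≈ 1.861×10⁻⁸ s.
pitch = v∥ T = (3.591×10⁵)(1.861×10⁻⁸) ≈ 6.68×10⁻³ m.

p ≈ 6.68×10⁻³ m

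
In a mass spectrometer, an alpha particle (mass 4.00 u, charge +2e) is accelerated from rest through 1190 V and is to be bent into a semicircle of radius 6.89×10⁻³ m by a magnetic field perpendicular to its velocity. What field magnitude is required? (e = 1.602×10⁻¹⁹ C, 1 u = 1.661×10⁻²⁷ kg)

v = √(2|q|V/m) = √(2·3.204×10⁻¹⁹·1190/6.644×10⁻²⁷) ≈ 3.388×10⁵ m/s.
B = mv/(|q|r) = (6.644×10⁻²⁷)(3.388×10⁵)/((3.204×10⁻¹⁹)(6.89×10⁻³)) ≈ 1.02 T.

B ≈ 1.02 T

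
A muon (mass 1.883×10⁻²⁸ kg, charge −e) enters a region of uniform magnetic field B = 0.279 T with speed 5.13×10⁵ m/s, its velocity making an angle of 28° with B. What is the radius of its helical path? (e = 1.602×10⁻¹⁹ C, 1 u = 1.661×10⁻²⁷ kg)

r ≈ 1.01×10⁻³ m

v⊥ = v sinθ = 5.13×10⁵·sin28° ≈ 2.408×10⁵ m/s.
r = m v⊥/(|q|B) = (1.883×10⁻²⁸)(2.408×10⁵)/((1.602×10⁻¹⁹)(0.279)) ≈ 1.01×10⁻³ m.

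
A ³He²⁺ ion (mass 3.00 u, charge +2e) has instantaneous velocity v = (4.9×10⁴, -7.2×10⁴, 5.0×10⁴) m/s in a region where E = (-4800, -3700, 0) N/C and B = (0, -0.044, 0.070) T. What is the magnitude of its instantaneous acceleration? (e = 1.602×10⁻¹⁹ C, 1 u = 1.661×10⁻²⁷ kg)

|a| ≈ 6.86×10¹¹ m/s²

v×B = (-2840, -3430, -2160) N/C.
E + v×B = (-7640, -7130, -2160) N/C.
F = q(E + v×B) = (3.204×10⁻¹⁹ C)·(-7640, -7130, -2160) = (-2.45×10⁻¹⁵, -2.28×10⁻¹⁵, -6.91×10⁻¹⁶) N.
|a| = |F|/m = 3.419×10⁻¹⁵/4.983×10⁻²⁷ ≈ 6.86×10¹¹ m/s².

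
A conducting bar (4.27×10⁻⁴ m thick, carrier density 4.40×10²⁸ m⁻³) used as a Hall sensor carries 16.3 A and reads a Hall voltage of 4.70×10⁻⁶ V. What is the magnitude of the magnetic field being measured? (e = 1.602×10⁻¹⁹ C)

B ≈ 0.868 T

From V_H = IB/(n e t), B = V_H n e t / I.
B = (4.70×10⁻⁶)(4.40×10²⁸)(1.602×10⁻¹⁹)(4.27×10⁻⁴)/16.3 ≈ 0.868 T.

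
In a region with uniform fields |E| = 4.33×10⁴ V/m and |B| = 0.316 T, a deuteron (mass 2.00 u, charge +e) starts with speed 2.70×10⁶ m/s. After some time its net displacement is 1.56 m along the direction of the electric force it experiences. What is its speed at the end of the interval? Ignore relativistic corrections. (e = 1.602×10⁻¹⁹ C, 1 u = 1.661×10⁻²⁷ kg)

B does no work; ΔKE = |q|E d.
½mv_f² = ½mv₀² + |q|Ed = ½(3.322×10⁻²⁷)(2.70×10⁶)² + (1.602×10⁻¹⁹)(4.33×10⁴)(1.56) ≈ 1.211×10⁻¹⁴ J + 1.082×10⁻¹⁴ J ≈ 2.293×10⁻¹⁴ J.
v_f = √(2·2.293×10⁻¹⁴/3.322×10⁻²⁷) ≈ 3.72×10⁶ m/s.

v_f ≈ 3.72×10⁶ m/s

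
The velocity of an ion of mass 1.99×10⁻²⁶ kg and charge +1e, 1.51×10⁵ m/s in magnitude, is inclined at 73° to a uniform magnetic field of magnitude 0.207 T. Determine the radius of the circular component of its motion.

r ≈ 0.0867 m

v⊥ = v sinθ = 1.51×10⁵·sin73° ≈ 1.444×10⁵ m/s.
r = m v⊥/(|q|B) = (1.99×10⁻²⁶)(1.444×10⁵)/((1.602×10⁻¹⁹)(0.207)) ≈ 0.0867 m.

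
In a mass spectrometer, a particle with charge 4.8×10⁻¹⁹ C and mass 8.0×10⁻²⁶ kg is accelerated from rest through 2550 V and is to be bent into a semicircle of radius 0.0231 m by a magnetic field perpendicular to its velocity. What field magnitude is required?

B ≈ 1.26 T

v = √(2|q|V/m) = √(2·4.8×10⁻¹⁹·2550/8.0×10⁻²⁶) ≈ 1.749×10⁵ m/s.
B = mv/(|q|r) = (8.0×10⁻²⁶)(1.749×10⁵)/((4.8×10⁻¹⁹)(0.0231)) ≈ 1.26 T.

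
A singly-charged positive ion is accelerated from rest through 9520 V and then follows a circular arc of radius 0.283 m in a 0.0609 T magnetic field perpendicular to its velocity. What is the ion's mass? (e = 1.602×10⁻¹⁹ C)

Combine |q|V = ½mv² and r = mv/(|q|B): eliminate v to get m = qB²r²/(2V).
m = (1.602×10⁻¹⁹)(0.0609)²(0.283)²/(2·9520) ≈ 2.50×10⁻²⁷ kg.

m ≈ 2.50×10⁻²⁷ kg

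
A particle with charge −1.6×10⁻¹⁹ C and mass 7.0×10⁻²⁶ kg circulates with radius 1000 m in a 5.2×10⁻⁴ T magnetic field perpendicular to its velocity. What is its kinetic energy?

KE ≈ 4.9×10⁻¹⁴ J

v = |q|Br/m, then KE = ½mv² = (qBr)²/(2m).
v = (1.6×10⁻¹⁹)(5.2×10⁻⁴)(1000)/7.0×10⁻²⁶ ≈ 1.189×10⁶ m/s.
KE = ½(7.0×10⁻²⁶)(1.189×10⁶)² ≈ 4.9×10⁻¹⁴ J.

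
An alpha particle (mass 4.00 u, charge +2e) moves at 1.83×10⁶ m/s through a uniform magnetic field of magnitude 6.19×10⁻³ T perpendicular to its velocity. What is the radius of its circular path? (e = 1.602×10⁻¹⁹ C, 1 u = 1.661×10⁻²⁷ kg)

The magnetic force provides the centripetal force: |q|vB = mv²/r.
r = mv/(|q|B) = (6.644×10⁻²⁷)(1.83×10⁶)/((3.204×10⁻¹⁹)(6.19×10⁻³)) ≈ 6.13 m.

r ≈ 6.13 m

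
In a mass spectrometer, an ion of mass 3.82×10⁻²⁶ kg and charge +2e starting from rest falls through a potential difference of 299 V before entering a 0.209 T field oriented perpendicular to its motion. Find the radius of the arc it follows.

r ≈ 0.0404 m

Acceleration: |q|V = ½mv² ⇒ v = √(2|q|V/m) = √(2·3.204×10⁻¹⁹·299/3.82×10⁻²⁶) ≈ 7.082×10⁴ m/s.
In the field: r = mv/(|q|B) = (3.82×10⁻²⁶)(7.082×10⁴)/((3.204×10⁻¹⁹)(0.209)) ≈ 0.0404 m.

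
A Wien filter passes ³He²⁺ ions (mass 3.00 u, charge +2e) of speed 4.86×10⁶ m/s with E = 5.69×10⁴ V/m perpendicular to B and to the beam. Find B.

Balance of forces in the selector: qE = qvB ⇒ B = E/v.
B = 5.69×10⁴/4.86×10⁶ = 0.0117 T.

B = 0.0117 T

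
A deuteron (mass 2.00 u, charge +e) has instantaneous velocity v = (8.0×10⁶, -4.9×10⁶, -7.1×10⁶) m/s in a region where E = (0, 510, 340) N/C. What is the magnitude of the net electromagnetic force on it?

|F| ≈ 9.82×10⁻¹⁷ N

Only an electric field acts, so F = qE = (1.602×10⁻¹⁹ C)·(0, 510, 340) = (0, 8.17×10⁻¹⁷, 5.45×10⁻¹⁷) N.
|F| = 9.82×10⁻¹⁷ N.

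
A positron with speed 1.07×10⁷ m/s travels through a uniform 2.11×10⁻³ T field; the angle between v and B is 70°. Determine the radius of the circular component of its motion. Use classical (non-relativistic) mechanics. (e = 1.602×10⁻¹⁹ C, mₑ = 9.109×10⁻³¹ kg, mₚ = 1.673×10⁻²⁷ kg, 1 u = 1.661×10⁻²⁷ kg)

v⊥ = v sinθ = 1.07×10⁷·sin70° ≈ 1.005×10⁷ m/s.
r = m v⊥/(|q|B) = (9.109×10⁻³¹)(1.005×10⁷)/((1.602×10⁻¹⁹)(2.11×10⁻³)) ≈ 0.0271 m.

r ≈ 0.0271 m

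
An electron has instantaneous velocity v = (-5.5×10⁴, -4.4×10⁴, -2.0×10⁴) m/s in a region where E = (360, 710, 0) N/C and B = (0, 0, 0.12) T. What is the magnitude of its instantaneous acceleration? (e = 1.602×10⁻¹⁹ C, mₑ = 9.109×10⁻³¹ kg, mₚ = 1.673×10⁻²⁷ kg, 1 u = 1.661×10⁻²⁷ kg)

v×B = (-5280, 6600, 0) N/C.
E + v×B = (-4920, 7310, 0) N/C.
F = q(E + v×B) = (−1.602×10⁻¹⁹ C)·(-4920, 7310, 0) = (7.88×10⁻¹⁶, -1.17×10⁻¹⁵, 0) N.
|a| = |F|/m = 1.412×10⁻¹⁵/9.109×10⁻³¹ ≈ 1.55×10¹⁵ m/s².

|a| ≈ 1.55×10¹⁵ m/s²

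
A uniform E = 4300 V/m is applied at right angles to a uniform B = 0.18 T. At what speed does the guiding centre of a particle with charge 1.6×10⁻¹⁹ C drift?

v_d ≈ 2.4×10⁴ m/s

The E×B drift speed is v_d = E/B.
v_d = 4300/0.18 = 2.4×10⁴ m/s.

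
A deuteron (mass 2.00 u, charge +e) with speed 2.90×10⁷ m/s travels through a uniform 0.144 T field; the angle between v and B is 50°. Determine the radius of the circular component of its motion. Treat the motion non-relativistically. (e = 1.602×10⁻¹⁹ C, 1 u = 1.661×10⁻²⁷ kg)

r ≈ 3.20 m

v⊥ = v sinθ = 2.90×10⁷·sin50° ≈ 2.222×10⁷ m/s.
r = m v⊥/(|q|B) = (3.322×10⁻²⁷)(2.222×10⁷)/((1.602×10⁻¹⁹)(0.144)) ≈ 3.20 m.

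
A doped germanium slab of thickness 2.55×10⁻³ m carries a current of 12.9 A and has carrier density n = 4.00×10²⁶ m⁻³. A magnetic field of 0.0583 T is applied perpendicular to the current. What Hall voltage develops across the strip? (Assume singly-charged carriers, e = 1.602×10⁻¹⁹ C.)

V_H ≈ 4.60×10⁻⁶ V

V_H = IB/(n e t).
V_H = (12.9)(0.0583)/((4.00×10²⁶)(1.602×10⁻¹⁹)(2.55×10⁻³)) ≈ 4.60×10⁻⁶ V.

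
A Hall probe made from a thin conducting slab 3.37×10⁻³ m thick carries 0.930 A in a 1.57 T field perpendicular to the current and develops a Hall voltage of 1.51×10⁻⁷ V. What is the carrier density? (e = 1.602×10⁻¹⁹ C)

From V_H = IB/(n e t), n = IB/(V_H e t).
n = (0.930)(1.57)/((1.51×10⁻⁷)(1.602×10⁻¹⁹)(3.37×10⁻³)) ≈ 1.79×10²⁸ m⁻³.

n ≈ 1.79×10²⁸ m⁻³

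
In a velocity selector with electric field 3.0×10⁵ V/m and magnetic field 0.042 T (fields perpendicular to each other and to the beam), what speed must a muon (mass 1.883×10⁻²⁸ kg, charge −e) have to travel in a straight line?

For undeflected motion the electric and magnetic forces balance: qE = qvB.
v = E/B = 3.0×10⁵/0.042 = 7.1×10⁶ m/s.

v = 7.1×10⁶ m/s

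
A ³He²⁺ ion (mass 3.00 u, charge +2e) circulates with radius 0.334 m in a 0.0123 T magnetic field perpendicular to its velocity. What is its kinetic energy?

KE ≈ 1.74×10⁻¹⁶ J

v = |q|Br/m, then KE = ½mv² = (qBr)²/(2m).
v = (3.204×10⁻¹⁹)(0.0123)(0.334)/4.983×10⁻²⁷ ≈ 2.642×10⁵ m/s.
KE = ½(4.983×10⁻²⁷)(2.642×10⁵)² ≈ 1.74×10⁻¹⁶ J.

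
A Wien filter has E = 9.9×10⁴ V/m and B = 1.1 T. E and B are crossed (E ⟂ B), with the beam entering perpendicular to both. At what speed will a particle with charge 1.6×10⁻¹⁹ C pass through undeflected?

v = 9.0×10⁴ m/s

Straight-line motion ⇒ electric and magnetic forces cancel, so E = vB.
v = E/B = 9.9×10⁴/1.1 = 9.0×10⁴ m/s.
The result is independent of the particle's charge and mass.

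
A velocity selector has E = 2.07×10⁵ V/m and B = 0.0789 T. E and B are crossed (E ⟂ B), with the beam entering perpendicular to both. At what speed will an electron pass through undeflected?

For undeflected motion the electric and magnetic forces balance: qE = qvB.
v = E/B = 2.07×10⁵/0.0789 = 2.62×10⁶ m/s.

v = 2.62×10⁶ m/s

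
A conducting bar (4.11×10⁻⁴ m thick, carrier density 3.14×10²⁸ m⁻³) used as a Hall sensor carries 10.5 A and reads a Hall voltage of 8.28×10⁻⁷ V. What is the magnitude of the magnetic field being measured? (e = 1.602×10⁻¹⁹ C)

B ≈ 0.163 T

From V_H = IB/(n e t), B = V_H n e t / I.
B = (8.28×10⁻⁷)(3.14×10²⁸)(1.602×10⁻¹⁹)(4.11×10⁻⁴)/10.5 ≈ 0.163 T.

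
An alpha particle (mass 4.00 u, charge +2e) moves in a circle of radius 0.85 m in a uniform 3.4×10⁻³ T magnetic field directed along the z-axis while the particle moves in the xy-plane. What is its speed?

From |q|vB = mv²/r, v = |q|Br/m.
v = (3.204×10⁻¹⁹)(3.4×10⁻³)(0.85)/6.644×10⁻²⁷ ≈ 1.4×10⁵ m/s.

v ≈ 1.4×10⁵ m/s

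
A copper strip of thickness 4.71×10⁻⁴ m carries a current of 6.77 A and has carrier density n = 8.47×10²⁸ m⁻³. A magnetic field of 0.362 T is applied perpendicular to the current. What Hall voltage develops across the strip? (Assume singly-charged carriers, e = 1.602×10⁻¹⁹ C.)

V_H ≈ 3.83×10⁻⁷ V

V_H = IB/(n e t).
V_H = (6.77)(0.362)/((8.47×10²⁸)(1.602×10⁻¹⁹)(4.71×10⁻⁴)) ≈ 3.83×10⁻⁷ V.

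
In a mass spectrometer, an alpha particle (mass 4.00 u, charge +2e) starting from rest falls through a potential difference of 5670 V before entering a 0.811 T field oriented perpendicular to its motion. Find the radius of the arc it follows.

r ≈ 0.0189 m

Acceleration: |q|V = ½mv² ⇒ v = √(2|q|V/m) = √(2·3.204×10⁻¹⁹·5670/6.644×10⁻²⁷) ≈ 7.395×10⁵ m/s.
In the field: r = mv/(|q|B) = (6.644×10⁻²⁷)(7.395×10⁵)/((3.204×10⁻¹⁹)(0.811)) ≈ 0.0189 m.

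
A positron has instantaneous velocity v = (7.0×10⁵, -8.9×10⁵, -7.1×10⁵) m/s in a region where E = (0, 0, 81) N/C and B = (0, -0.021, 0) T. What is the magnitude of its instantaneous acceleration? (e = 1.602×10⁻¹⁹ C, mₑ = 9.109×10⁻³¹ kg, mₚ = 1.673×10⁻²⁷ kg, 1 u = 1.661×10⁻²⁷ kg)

v×B = (-1.49×10⁴, 0, -1.47×10⁴) N/C.
E + v×B = (-1.49×10⁴, 0, -1.46×10⁴) N/C.
F = q(E + v×B) = (1.602×10⁻¹⁹ C)·(-1.49×10⁴, 0, -1.46×10⁴) = (-2.39×10⁻¹⁵, 0, -2.34×10⁻¹⁵) N.
|a| = |F|/m = 3.345×10⁻¹⁵/9.109×10⁻³¹ ≈ 3.67×10¹⁵ m/s².

|a| ≈ 3.67×10¹⁵ m/s²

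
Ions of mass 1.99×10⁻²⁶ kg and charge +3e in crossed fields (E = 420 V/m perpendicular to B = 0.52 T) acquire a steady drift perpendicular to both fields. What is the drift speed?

v_d ≈ 810 m/s

The steady drift has the magnetic force balancing the electric force, so v_d = E/B.
v_d = 420/0.52 = 810 m/s.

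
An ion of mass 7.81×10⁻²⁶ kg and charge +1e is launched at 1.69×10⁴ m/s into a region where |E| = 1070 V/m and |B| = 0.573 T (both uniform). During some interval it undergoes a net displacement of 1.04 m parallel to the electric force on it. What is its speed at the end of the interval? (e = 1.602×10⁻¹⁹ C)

B does no work; ΔKE = |q|E d.
½mv_f² = ½mv₀² + |q|Ed = ½(7.81×10⁻²⁶)(1.69×10⁴)² + (1.602×10⁻¹⁹)(1070)(1.04) ≈ 1.115×10⁻¹⁷ J + 1.783×10⁻¹⁶ J ≈ 1.894×10⁻¹⁶ J.
v_f = √(2·1.894×10⁻¹⁶/7.81×10⁻²⁶) ≈ 6.96×10⁴ m/s.

v_f ≈ 6.96×10⁴ m/s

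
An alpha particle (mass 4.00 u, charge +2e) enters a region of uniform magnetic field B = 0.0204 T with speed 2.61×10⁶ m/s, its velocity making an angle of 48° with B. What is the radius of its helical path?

v⊥ = v sinθ = 2.61×10⁶·sin48° ≈ 1.940×10⁶ m/s.
r = m v⊥/(|q|B) = (6.644×10⁻²⁷)(1.940×10⁶)/((3.204×10⁻¹⁹)(0.0204)) ≈ 1.97 m.

r ≈ 1.97 m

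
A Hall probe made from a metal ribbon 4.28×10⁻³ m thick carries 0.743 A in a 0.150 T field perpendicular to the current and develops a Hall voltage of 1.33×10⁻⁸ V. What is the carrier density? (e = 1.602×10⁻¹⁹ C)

From V_H = IB/(n e t), n = IB/(V_H e t).
n = (0.743)(0.150)/((1.33×10⁻⁸)(1.602×10⁻¹⁹)(4.28×10⁻³)) ≈ 1.22×10²⁸ m⁻³.

n ≈ 1.22×10²⁸ m⁻³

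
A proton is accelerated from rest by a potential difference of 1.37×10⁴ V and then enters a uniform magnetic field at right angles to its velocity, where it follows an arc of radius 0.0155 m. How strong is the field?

B ≈ 1.09 T

v = √(2|q|V/m) = √(2·1.602×10⁻¹⁹·1.37×10⁴/1.673×10⁻²⁷) ≈ 1.620×10⁶ m/s.
B = mv/(|q|r) = (1.673×10⁻²⁷)(1.620×10⁶)/((1.602×10⁻¹⁹)(0.0155)) ≈ 1.09 T.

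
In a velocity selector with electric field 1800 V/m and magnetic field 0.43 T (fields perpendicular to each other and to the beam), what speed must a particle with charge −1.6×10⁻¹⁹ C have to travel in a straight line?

Straight-line motion ⇒ electric and magnetic forces cancel, so E = vB.
v = E/B = 1800/0.43 = 4200 m/s.

v = 4200 m/s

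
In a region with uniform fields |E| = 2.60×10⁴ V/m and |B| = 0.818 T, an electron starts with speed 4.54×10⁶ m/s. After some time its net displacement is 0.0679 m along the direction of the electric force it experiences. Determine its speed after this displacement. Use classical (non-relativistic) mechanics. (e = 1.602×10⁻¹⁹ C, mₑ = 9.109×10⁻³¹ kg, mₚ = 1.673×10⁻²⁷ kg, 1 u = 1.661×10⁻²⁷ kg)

v_f ≈ 2.53×10⁷ m/s

B does no work; ΔKE = |q|E d.
½mv_f² = ½mv₀² + |q|Ed = ½(9.109×10⁻³¹)(4.54×10⁶)² + (1.602×10⁻¹⁹)(2.60×10⁴)(0.0679) ≈ 9.388×10⁻¹⁸ J + 2.828×10⁻¹⁶ J ≈ 2.922×10⁻¹⁶ J.
v_f = √(2·2.922×10⁻¹⁶/9.109×10⁻³¹) ≈ 2.53×10⁷ m/s.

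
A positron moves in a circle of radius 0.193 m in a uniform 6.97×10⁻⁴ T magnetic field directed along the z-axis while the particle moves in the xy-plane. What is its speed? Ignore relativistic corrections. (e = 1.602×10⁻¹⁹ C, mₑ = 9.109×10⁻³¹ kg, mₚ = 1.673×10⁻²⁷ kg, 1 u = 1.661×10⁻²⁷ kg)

From |q|vB = mv²/r, v = |q|Br/m.
v = (1.602×10⁻¹⁹)(6.97×10⁻⁴)(0.193)/9.109×10⁻³¹ ≈ 2.37×10⁷ m/s.

v ≈ 2.37×10⁷ m/s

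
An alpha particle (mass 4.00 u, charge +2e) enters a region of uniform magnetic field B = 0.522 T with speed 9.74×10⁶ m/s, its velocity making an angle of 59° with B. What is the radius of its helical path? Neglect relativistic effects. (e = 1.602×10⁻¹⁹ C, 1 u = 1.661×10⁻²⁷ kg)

v⊥ = v sinθ = 9.74×10⁶·sin59° ≈ 8.349×10⁶ m/s.
r = m v⊥/(|q|B) = (6.644×10⁻²⁷)(8.349×10⁶)/((3.204×10⁻¹⁹)(0.522)) ≈ 0.332 m.

r ≈ 0.332 m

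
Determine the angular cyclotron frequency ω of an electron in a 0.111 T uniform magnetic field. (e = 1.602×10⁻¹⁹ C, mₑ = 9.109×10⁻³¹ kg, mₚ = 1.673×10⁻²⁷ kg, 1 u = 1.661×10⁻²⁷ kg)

ω = |q|B/m.
ω = (1.602×10⁻¹⁹)(0.111)/9.109×10⁻³¹ ≈ 1.95×10¹⁰ rad/s.

ω ≈ 1.95×10¹⁰ rad/s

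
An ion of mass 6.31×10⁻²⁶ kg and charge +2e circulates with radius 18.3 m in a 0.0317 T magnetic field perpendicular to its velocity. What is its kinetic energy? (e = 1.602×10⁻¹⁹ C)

KE ≈ 2.74×10⁻¹³ J

v = |q|Br/m, then KE = ½mv² = (qBr)²/(2m).
v = (3.204×10⁻¹⁹)(0.0317)(18.3)/6.31×10⁻²⁶ ≈ 2.946×10⁶ m/s.
KE = ½(6.31×10⁻²⁶)(2.946×10⁶)² ≈ 2.74×10⁻¹³ J.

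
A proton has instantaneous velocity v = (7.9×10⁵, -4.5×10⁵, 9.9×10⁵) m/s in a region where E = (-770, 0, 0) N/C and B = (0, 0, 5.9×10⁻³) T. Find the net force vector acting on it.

v×B = (-2660, -4660, 0) N/C.
E + v×B = (-3420, -4660, 0) N/C.
F = q(E + v×B) = (1.602×10⁻¹⁹ C)·(-3420, -4660, 0) = (-5.49×10⁻¹⁶, -7.47×10⁻¹⁶, 0) N.

F ≈ (-5.49×10⁻¹⁶, -7.47×10⁻¹⁶, 0) N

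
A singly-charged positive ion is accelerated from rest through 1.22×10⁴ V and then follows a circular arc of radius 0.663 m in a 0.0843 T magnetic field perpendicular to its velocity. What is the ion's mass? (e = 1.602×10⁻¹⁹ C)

m ≈ 2.05×10⁻²⁶ kg

Combine |q|V = ½mv² and r = mv/(|q|B): eliminate v to get m = qB²r²/(2V).
m = (1.602×10⁻¹⁹)(0.0843)²(0.663)²/(2·1.22×10⁴) ≈ 2.05×10⁻²⁶ kg.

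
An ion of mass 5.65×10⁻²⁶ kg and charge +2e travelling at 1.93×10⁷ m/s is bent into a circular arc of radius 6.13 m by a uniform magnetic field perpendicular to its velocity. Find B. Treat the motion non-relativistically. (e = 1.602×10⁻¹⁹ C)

B ≈ 0.555 T

From |q|vB = mv²/r, B = mv/(|q|r).
B = (5.65×10⁻²⁶)(1.93×10⁷)/((3.204×10⁻¹⁹)(6.13)) ≈ 0.555 T.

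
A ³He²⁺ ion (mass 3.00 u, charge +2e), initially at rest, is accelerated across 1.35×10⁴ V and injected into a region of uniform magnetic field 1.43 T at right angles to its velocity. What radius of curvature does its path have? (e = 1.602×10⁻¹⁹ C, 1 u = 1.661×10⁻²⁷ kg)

r ≈ 0.0143 m

Acceleration: |q|V = ½mv² ⇒ v = √(2|q|V/m) = √(2·3.204×10⁻¹⁹·1.35×10⁴/4.983×10⁻²⁷) ≈ 1.318×10⁶ m/s.
In the field: r = mv/(|q|B) = (4.983×10⁻²⁷)(1.318×10⁶)/((3.204×10⁻¹⁹)(1.43)) ≈ 0.0143 m.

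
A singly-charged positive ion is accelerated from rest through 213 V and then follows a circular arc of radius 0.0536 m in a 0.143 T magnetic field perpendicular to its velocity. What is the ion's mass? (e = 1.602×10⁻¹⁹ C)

Combine |q|V = ½mv² and r = mv/(|q|B): eliminate v to get m = qB²r²/(2V).
m = (1.602×10⁻¹⁹)(0.143)²(0.0536)²/(2·213) ≈ 2.21×10⁻²⁶ kg.

m ≈ 2.21×10⁻²⁶ kg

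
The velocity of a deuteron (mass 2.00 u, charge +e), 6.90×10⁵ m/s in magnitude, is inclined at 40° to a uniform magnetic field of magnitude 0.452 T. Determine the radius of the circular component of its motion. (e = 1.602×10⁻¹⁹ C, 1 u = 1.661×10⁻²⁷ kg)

r ≈ 0.0203 m

v⊥ = v sinθ = 6.90×10⁵·sin40° ≈ 4.435×10⁵ m/s.
r = m v⊥/(|q|B) = (3.322×10⁻²⁷)(4.435×10⁵)/((1.602×10⁻¹⁹)(0.452)) ≈ 0.0203 m.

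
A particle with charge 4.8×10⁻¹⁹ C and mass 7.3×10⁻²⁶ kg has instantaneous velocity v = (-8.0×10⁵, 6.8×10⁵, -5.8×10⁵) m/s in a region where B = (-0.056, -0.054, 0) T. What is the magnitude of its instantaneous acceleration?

v×B = (-3.13×10⁴, 3.25×10⁴, 8.13×10⁴) N/C.
F = q v×B = (4.8×10⁻¹⁹ C)·(-3.13×10⁴, 3.25×10⁴, 8.13×10⁴) = (-1.50×10⁻¹⁴, 1.56×10⁻¹⁴, 3.90×10⁻¹⁴) N.
|a| = |F|/m = 4.462×10⁻¹⁴/7.3×10⁻²⁶ ≈ 6.11×10¹¹ m/s².

|a| ≈ 6.11×10¹¹ m/s²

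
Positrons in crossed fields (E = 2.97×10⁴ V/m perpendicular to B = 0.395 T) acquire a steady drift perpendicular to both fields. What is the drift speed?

The E×B drift speed is v_d = E/B.
v_d = 2.97×10⁴/0.395 = 7.52×10⁴ m/s.

v_d ≈ 7.52×10⁴ m/s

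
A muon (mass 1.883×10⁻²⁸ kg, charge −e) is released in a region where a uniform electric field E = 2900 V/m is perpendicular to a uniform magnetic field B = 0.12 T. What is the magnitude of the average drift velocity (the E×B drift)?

In crossed fields the guiding centre drifts at v_d = |E×B|/B² = E/B, independent of charge and mass.
v_d = 2900/0.12 = 2.4×10⁴ m/s.

v_d ≈ 2.4×10⁴ m/s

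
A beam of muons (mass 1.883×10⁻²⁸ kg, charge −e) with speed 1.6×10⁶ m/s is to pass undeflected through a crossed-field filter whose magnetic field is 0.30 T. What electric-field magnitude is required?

For straight-line motion qE = qvB, so E = vB.
E = 1.6×10⁶ × 0.30 = 4.8×10⁵ V/m.

E = 4.8×10⁵ V/m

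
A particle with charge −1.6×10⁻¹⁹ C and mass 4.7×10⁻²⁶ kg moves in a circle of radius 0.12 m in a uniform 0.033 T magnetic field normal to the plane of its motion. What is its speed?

From |q|vB = mv²/r, v = |q|Br/m.
v = (1.6×10⁻¹⁹)(0.033)(0.12)/4.7×10⁻²⁶ ≈ 1.3×10⁴ m/s.

v ≈ 1.3×10⁴ m/s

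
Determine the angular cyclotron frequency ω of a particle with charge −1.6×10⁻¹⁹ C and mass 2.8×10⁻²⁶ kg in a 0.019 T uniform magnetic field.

ω ≈ 1.1×10⁵ rad/s

ω = |q|B/m.
ω = (1.6×10⁻¹⁹)(0.019)/2.8×10⁻²⁶ ≈ 1.1×10⁵ rad/s.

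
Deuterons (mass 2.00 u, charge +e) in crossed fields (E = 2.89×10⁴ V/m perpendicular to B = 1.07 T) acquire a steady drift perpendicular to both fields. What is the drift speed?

v_d ≈ 2.70×10⁴ m/s

The E×B drift speed is v_d = E/B.
v_d = 2.89×10⁴/1.07 = 2.70×10⁴ m/s.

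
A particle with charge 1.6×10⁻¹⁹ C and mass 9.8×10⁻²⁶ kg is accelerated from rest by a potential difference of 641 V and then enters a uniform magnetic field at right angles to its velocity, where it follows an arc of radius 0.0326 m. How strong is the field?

v = √(2|q|V/m) = √(2·1.6×10⁻¹⁹·641/9.8×10⁻²⁶) ≈ 4.575×10⁴ m/s.
B = mv/(|q|r) = (9.8×10⁻²⁶)(4.575×10⁴)/((1.6×10⁻¹⁹)(0.0326)) ≈ 0.860 T.

B ≈ 0.860 T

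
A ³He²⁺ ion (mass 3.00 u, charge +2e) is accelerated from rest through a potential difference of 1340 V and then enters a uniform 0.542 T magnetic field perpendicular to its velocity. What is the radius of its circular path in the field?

r ≈ 0.0119 m

Acceleration: |q|V = ½mv² ⇒ v = √(2|q|V/m) = √(2·3.204×10⁻¹⁹·1340/4.983×10⁻²⁷) ≈ 4.151×10⁵ m/s.
In the field: r = mv/(|q|B) = (4.983×10⁻²⁷)(4.151×10⁵)/((3.204×10⁻¹⁹)(0.542)) ≈ 0.0119 m.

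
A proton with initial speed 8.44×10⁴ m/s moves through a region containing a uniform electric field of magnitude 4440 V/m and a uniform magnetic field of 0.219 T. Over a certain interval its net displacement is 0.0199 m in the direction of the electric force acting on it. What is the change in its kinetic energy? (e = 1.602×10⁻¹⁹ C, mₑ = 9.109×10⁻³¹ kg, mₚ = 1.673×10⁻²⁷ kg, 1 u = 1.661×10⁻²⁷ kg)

ΔKE ≈ 1.42×10⁻¹⁷ J

The magnetic force is always ⟂ v and does no work; only the electric force changes KE.
ΔKE = F_E · d = |q|E d = (1.602×10⁻¹⁹)(4440)(0.0199) ≈ 1.42×10⁻¹⁷ J.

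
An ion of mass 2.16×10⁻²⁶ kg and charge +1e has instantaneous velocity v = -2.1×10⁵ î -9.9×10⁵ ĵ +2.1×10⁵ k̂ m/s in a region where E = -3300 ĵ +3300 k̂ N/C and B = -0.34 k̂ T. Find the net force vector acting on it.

v×B = (3.37×10⁵, -7.14×10⁴, 0) N/C.
E + v×B = (3.37×10⁵, -7.47×10⁴, 3300) N/C.
F = q(E + v×B) = (1.602×10⁻¹⁹ C)·(3.37×10⁵, -7.47×10⁴, 3300) = (5.39×10⁻¹⁴, -1.20×10⁻¹⁴, 5.29×10⁻¹⁶) N.

F ≈ (5.39×10⁻¹⁴, -1.20×10⁻¹⁴, 5.29×10⁻¹⁶) N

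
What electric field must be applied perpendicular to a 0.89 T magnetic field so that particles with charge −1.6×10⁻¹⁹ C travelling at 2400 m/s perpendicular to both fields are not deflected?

For straight-line motion qE = qvB, so E = vB.
E = 2400 × 0.89 = 2100 V/m.

E = 2100 V/m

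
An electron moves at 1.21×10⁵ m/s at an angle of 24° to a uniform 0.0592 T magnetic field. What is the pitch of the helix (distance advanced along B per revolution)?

v∥ = v cosθ = 1.21×10⁵·cos24° ≈ 1.105×10⁵ m/s.
T = 2πm/(|q|B) = 2π(9.109×10⁻³¹)/((1.602×10⁻¹⁹)(0.0592)) ≈ 6.035×10⁻¹⁰ s.
pitch = v∥ T = (1.105×10⁵)(6.035×10⁻¹⁰) ≈ 6.67×10⁻⁵ m.

p ≈ 6.67×10⁻⁵ m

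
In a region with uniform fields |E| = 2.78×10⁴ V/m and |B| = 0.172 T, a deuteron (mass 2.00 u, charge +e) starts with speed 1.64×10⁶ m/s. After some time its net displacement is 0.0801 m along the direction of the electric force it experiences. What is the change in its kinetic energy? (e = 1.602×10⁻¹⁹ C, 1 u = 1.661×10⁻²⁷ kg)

ΔKE ≈ 3.57×10⁻¹⁶ J

The magnetic force is always ⟂ v and does no work; only the electric force changes KE.
ΔKE = F_E · d = |q|E d = (1.602×10⁻¹⁹)(2.78×10⁴)(0.0801) ≈ 3.57×10⁻¹⁶ J.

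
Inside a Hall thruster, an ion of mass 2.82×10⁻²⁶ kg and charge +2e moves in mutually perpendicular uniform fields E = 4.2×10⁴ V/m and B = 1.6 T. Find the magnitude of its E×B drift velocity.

v_d ≈ 2.6×10⁴ m/s

The steady drift has the magnetic force balancing the electric force, so v_d = E/B.
v_d = 4.2×10⁴/1.6 = 2.6×10⁴ m/s.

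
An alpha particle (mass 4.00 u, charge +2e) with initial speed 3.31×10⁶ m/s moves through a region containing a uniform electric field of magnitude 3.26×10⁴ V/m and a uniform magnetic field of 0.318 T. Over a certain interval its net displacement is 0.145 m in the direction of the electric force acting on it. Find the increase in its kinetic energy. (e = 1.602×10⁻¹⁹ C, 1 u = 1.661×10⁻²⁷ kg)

The magnetic force is always ⟂ v and does no work; only the electric force changes KE.
ΔKE = F_E · d = |q|E d = (3.204×10⁻¹⁹)(3.26×10⁴)(0.145) ≈ 1.51×10⁻¹⁵ J.

ΔKE ≈ 1.51×10⁻¹⁵ J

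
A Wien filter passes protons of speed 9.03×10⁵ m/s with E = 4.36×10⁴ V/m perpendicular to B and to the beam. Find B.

B = 0.0483 T

Balance of forces in the selector: qE = qvB ⇒ B = E/v.
B = 4.36×10⁴/9.03×10⁵ = 0.0483 T.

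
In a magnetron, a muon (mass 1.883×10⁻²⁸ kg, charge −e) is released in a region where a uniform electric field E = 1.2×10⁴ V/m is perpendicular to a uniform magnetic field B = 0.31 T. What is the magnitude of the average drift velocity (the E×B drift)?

The E×B drift speed is v_d = E/B.
v_d = 1.2×10⁴/0.31 = 3.9×10⁴ m/s.

v_d ≈ 3.9×10⁴ m/s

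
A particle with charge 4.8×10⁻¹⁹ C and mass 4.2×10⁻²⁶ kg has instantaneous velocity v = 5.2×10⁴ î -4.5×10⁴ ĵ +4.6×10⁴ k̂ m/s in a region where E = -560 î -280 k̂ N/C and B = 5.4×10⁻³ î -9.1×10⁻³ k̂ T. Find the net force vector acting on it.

F ≈ (-7.22×10⁻¹⁷, 3.46×10⁻¹⁶, -1.78×10⁻¹⁷) N

v×B = (410, 722, 243) N/C.
E + v×B = (-150, 722, -37.0) N/C.
F = q(E + v×B) = (4.8×10⁻¹⁹ C)·(-150, 722, -37.0) = (-7.22×10⁻¹⁷, 3.46×10⁻¹⁶, -1.78×10⁻¹⁷) N.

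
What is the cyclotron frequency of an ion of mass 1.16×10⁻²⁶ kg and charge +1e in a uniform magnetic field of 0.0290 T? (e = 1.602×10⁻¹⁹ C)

f = |q|B/(2πm).
f = (1.602×10⁻¹⁹)(0.0290)/(2π·1.16×10⁻²⁶) ≈ 6.37×10⁴ Hz.

f ≈ 6.37×10⁴ Hz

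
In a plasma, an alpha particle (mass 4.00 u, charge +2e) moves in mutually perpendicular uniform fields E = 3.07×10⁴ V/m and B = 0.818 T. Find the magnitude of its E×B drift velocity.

The steady drift has the magnetic force balancing the electric force, so v_d = E/B.
v_d = 3.07×10⁴/0.818 = 3.75×10⁴ m/s.

v_d ≈ 3.75×10⁴ m/s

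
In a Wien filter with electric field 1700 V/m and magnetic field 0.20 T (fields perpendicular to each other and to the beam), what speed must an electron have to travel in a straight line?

v = 8500 m/s

For undeflected motion the electric and magnetic forces balance: qE = qvB.
v = E/B = 1700/0.20 = 8500 m/s.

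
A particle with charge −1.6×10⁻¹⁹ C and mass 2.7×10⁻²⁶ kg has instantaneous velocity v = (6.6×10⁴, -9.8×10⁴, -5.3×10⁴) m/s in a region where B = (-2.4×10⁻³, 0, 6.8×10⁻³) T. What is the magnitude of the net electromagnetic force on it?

|F| ≈ 1.24×10⁻¹⁶ N

v×B = (-666, -322, -235) N/C.
F = q v×B = (−1.6×10⁻¹⁹ C)·(-666, -322, -235) = (1.07×10⁻¹⁶, 5.15×10⁻¹⁷, 3.76×10⁻¹⁷) N.
|F| = 1.24×10⁻¹⁶ N.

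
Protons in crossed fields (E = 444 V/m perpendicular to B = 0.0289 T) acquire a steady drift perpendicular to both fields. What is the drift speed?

v_d ≈ 1.54×10⁴ m/s

In crossed fields the guiding centre drifts at v_d = |E×B|/B² = E/B, independent of charge and mass.
v_d = 444/0.0289 = 1.54×10⁴ m/s.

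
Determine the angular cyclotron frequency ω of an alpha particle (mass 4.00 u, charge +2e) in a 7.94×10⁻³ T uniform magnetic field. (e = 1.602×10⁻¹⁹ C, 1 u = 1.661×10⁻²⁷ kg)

ω ≈ 3.83×10⁵ rad/s

ω = |q|B/m.
ω = (3.204×10⁻¹⁹)(7.94×10⁻³)/6.644×10⁻²⁷ ≈ 3.83×10⁵ rad/s.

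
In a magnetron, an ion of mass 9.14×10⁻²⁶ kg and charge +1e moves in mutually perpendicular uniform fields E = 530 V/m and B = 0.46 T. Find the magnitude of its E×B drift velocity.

v_d ≈ 1200 m/s

The E×B drift speed is v_d = E/B.
v_d = 530/0.46 = 1200 m/s.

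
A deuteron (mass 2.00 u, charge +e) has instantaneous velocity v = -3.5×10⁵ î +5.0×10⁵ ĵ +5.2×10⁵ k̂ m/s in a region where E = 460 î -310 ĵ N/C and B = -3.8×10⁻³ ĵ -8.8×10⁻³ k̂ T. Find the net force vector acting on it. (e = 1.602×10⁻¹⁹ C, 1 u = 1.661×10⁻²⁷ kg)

v×B = (-2420, -3080, 1330) N/C.
E + v×B = (-1960, -3390, 1330) N/C.
F = q(E + v×B) = (1.602×10⁻¹⁹ C)·(-1960, -3390, 1330) = (-3.15×10⁻¹⁶, -5.43×10⁻¹⁶, 2.13×10⁻¹⁶) N.

F ≈ (-3.15×10⁻¹⁶, -5.43×10⁻¹⁶, 2.13×10⁻¹⁶) N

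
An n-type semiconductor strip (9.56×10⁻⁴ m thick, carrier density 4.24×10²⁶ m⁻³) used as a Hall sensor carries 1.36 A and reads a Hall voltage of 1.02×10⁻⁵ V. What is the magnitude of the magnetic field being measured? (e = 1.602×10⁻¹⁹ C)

B ≈ 0.487 T

From V_H = IB/(n e t), B = V_H n e t / I.
B = (1.02×10⁻⁵)(4.24×10²⁶)(1.602×10⁻¹⁹)(9.56×10⁻⁴)/1.36 ≈ 0.487 T.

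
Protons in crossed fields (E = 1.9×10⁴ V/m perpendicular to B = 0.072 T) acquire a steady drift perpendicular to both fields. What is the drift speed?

The steady drift has the magnetic force balancing the electric force, so v_d = E/B.
v_d = 1.9×10⁴/0.072 = 2.6×10⁵ m/s.

v_d ≈ 2.6×10⁵ m/s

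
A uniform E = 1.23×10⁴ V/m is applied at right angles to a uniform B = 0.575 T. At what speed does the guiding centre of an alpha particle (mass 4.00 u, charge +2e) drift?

v_d ≈ 2.14×10⁴ m/s

In crossed fields the guiding centre drifts at v_d = |E×B|/B² = E/B, independent of charge and mass.
v_d = 1.23×10⁴/0.575 = 2.14×10⁴ m/s.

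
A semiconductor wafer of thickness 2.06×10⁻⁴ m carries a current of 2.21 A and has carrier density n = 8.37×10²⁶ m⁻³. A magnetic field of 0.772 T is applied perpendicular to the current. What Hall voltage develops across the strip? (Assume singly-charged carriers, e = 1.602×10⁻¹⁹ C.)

V_H ≈ 6.18×10⁻⁵ V

V_H = IB/(n e t).
V_H = (2.21)(0.772)/((8.37×10²⁶)(1.602×10⁻¹⁹)(2.06×10⁻⁴)) ≈ 6.18×10⁻⁵ V.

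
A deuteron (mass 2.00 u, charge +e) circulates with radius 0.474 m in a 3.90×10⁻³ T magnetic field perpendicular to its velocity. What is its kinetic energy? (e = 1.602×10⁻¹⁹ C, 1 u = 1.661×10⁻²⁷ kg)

v = |q|Br/m, then KE = ½mv² = (qBr)²/(2m).
v = (1.602×10⁻¹⁹)(3.90×10⁻³)(0.474)/3.322×10⁻²⁷ ≈ 8.915×10⁴ m/s.
KE = ½(3.322×10⁻²⁷)(8.915×10⁴)² ≈ 1.32×10⁻¹⁷ J = 82.4 eV.

KE ≈ 82.4 eV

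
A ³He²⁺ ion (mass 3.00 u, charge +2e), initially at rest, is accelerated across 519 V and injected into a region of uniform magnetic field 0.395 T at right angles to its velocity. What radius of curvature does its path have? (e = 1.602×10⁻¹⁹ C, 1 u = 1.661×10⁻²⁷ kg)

Acceleration: |q|V = ½mv² ⇒ v = √(2|q|V/m) = √(2·3.204×10⁻¹⁹·519/4.983×10⁻²⁷) ≈ 2.583×10⁵ m/s.
In the field: r = mv/(|q|B) = (4.983×10⁻²⁷)(2.583×10⁵)/((3.204×10⁻¹⁹)(0.395)) ≈ 0.0102 m.

r ≈ 0.0102 m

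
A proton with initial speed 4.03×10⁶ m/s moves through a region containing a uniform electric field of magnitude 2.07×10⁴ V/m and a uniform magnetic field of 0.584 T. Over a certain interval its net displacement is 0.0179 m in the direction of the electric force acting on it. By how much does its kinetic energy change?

The magnetic force is always ⟂ v and does no work; only the electric force changes KE.
ΔKE = F_E · d = |q|E d = (1.602×10⁻¹⁹)(2.07×10⁴)(0.0179) ≈ 5.94×10⁻¹⁷ J.

ΔKE ≈ 5.94×10⁻¹⁷ J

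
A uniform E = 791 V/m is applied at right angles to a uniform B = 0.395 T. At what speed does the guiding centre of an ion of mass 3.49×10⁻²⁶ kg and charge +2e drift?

v_d ≈ 2000 m/s

In crossed fields the guiding centre drifts at v_d = |E×B|/B² = E/B, independent of charge and mass.
v_d = 791/0.395 = 2000 m/s.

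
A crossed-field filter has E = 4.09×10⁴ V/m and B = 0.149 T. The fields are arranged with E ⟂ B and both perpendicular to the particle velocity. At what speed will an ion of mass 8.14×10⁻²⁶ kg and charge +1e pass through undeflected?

v = 2.74×10⁵ m/s

For undeflected motion the electric and magnetic forces balance: qE = qvB.
v = E/B = 4.09×10⁴/0.149 = 2.74×10⁵ m/s.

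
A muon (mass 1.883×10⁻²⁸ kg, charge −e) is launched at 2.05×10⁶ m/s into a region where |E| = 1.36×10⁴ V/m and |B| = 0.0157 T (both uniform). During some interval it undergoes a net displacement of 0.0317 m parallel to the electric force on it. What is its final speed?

B does no work; ΔKE = |q|E d.
½mv_f² = ½mv₀² + |q|Ed = ½(1.883×10⁻²⁸)(2.05×10⁶)² + (1.602×10⁻¹⁹)(1.36×10⁴)(0.0317) ≈ 3.957×10⁻¹⁶ J + 6.907×10⁻¹⁷ J ≈ 4.647×10⁻¹⁶ J.
v_f = √(2·4.647×10⁻¹⁶/1.883×10⁻²⁸) ≈ 2.22×10⁶ m/s.

v_f ≈ 2.22×10⁶ m/s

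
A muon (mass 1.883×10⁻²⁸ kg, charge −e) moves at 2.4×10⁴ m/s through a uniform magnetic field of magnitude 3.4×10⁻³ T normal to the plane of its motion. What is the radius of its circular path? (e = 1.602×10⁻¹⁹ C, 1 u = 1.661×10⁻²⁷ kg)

r ≈ 8.3×10⁻³ m

The magnetic force provides the centripetal force: |q|vB = mv²/r.
r = mv/(|q|B) = (1.883×10⁻²⁸)(2.4×10⁴)/((1.602×10⁻¹⁹)(3.4×10⁻³)) ≈ 8.3×10⁻³ m.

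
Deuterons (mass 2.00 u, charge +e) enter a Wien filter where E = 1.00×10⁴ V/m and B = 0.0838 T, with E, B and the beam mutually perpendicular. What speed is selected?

v = 1.19×10⁵ m/s

For undeflected motion the electric and magnetic forces balance: qE = qvB.
v = E/B = 1.00×10⁴/0.0838 = 1.19×10⁵ m/s.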